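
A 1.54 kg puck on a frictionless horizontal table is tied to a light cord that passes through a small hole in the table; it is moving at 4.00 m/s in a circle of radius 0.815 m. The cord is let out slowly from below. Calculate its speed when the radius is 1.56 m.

Central (radial) force ⇒ zero torque about the center ⇒ m v r is constant.
v₂ = v₁ r₁ / r₂ = (4.00)(0.815) / (1.56) = 2.090 m/s.

v₂ ≈ 2.09 m/s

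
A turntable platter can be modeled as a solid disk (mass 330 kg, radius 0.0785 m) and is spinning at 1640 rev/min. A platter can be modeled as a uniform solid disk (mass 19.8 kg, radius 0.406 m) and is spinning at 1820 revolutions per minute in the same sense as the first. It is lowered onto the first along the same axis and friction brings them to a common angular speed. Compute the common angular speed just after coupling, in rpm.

|ω_f| ≈ 1750 rpm

No external torque acts about the common axis, so total angular momentum is conserved.
Moments of inertia: I_A = ½(330)(0.0785)² = 1.017 kg·m²; I_B = ½(19.8)(0.406)² = 1.632 kg·m².
Taking A's sense as positive: L = (1.017)(1640) + (1.632)(1820) = 4638 kg·m²·rpm.
Combined I = 1.017 + 1.632 = 2.649 kg·m².
ω_f = L / I = 4638 / 2.649 = 1751 rpm.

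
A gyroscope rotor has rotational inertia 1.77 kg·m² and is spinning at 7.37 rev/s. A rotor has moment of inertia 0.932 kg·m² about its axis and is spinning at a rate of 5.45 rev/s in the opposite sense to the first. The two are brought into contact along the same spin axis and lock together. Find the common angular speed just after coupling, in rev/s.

The coupling torques are internal; angular momentum about the shared axis is conserved.
Taking A's sense as positive: L = (1.770)(7.37) − (0.9320)(5.45) = 7.965 kg·m²·rev/s.
Combined I = 1.770 + 0.9320 = 2.702 kg·m².
ω_f = L / I = 7.965 / 2.702 = 2.948 rev/s.

|ω_f| ≈ 2.95 rev/s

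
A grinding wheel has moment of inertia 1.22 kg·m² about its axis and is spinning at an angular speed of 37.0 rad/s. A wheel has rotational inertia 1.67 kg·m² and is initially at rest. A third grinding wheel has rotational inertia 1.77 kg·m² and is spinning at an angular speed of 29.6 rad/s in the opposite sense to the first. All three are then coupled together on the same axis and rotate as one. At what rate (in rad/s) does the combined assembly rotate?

The coupling torques are internal; angular momentum about the shared axis is conserved.
Taking A's sense as positive: L = (1.220)(37.0) − (1.770)(29.6) = -7.252 kg·m²·rad/s.
Combined I = 1.220 + 1.670 + 1.770 = 4.660 kg·m².
ω_f = L / I = -7.252 / 4.660 = -1.556 rad/s.

|ω_f| ≈ 1.56 rad/s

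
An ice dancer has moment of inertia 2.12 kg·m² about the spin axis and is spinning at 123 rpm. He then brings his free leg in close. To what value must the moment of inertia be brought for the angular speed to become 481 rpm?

Angular momentum about the spin axis is conserved since the torque about it is zero.
I₂ = I₁ω₁ / ω₂ = (2.12)(123) / (481) = 0.5421 kg·m².

I₂ ≈ 0.542 kg·m²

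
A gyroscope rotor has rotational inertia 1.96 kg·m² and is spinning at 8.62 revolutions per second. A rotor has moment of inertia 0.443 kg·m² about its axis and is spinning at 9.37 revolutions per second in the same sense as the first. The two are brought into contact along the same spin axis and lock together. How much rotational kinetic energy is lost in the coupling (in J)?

ΔKE lost ≈ 4.01 J

No external torque acts about the common axis, so total angular momentum is conserved.
Taking A's sense as positive: L = (1.960)(8.62) + (0.4430)(9.37) = 21.05 kg·m²·rev/s.
Combined I = 1.960 + 0.4430 = 2.403 kg·m².
ω_f = L / I = 21.05 / 2.403 = 8.758 rev/s.
KE_i = ½ΣIω² = 3642 J; KE_f = ½(2.403)(55.03)² = 3638 J.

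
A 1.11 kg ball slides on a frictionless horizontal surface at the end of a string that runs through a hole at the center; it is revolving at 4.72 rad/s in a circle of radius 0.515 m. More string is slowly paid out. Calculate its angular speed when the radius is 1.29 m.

No torque about the axis ⇒ m r₁² ω₁ = m r₂² ω₂.
ω₂ = ω₁ (r₁/r₂)² = (4.72)(0.515/1.29)² = 0.7523 rad/s.

ω₂ ≈ 0.752 rad/s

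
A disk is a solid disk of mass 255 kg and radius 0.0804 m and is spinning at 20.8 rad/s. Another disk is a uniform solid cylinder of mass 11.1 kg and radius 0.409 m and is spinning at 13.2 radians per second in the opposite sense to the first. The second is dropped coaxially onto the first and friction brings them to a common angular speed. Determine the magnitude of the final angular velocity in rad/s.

The coupling torques are internal; angular momentum about the shared axis is conserved.
Moments of inertia: I_A = ½(255)(0.0804)² = 0.8242 kg·m²; I_B = ½(11.1)(0.409)² = 0.9284 kg·m².
Taking A's sense as positive: L = (0.8242)(20.8) − (0.9284)(13.2) = 4.888 kg·m²·rad/s.
Combined I = 0.8242 + 0.9284 = 1.753 kg·m².
ω_f = L / I = 4.888 / 1.753 = 2.789 rad/s.

|ω_f| ≈ 2.79 rad/s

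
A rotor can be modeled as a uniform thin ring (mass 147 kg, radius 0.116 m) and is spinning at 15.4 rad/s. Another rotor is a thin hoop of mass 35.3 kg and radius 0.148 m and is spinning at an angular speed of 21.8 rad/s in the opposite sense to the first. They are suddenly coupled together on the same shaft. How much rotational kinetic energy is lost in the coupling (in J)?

The coupling torques are internal; angular momentum about the shared axis is conserved.
Moments of inertia: I_A = (147)(0.116)² = 1.978 kg·m²; I_B = (35.3)(0.148)² = 0.7732 kg·m².
Taking A's sense as positive: L = (1.978)(15.4) − (0.7732)(21.8) = 13.61 kg·m²·rad/s.
Combined I = 1.978 + 0.7732 = 2.751 kg·m².
ω_f = L / I = 13.61 / 2.751 = 4.945 rad/s.
KE_i = ½ΣIω² = 418.3 J; KE_f = ½(2.751)(4.945)² = 33.64 J.

ΔKE lost ≈ 385 J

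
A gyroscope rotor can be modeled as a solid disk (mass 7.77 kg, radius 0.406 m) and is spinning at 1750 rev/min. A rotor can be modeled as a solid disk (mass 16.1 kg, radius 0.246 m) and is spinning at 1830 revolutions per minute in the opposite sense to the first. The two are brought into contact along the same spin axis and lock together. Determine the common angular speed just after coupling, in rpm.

The coupling torques are internal; angular momentum about the shared axis is conserved.
Moments of inertia: I_A = ½(7.77)(0.406)² = 0.6404 kg·m²; I_B = ½(16.1)(0.246)² = 0.4872 kg·m².
Taking A's sense as positive: L = (0.6404)(1750) − (0.4872)(1830) = 229.2 kg·m²·rpm.
Combined I = 0.6404 + 0.4872 = 1.128 kg·m².
ω_f = L / I = 229.2 / 1.128 = 203.3 rpm.

|ω_f| ≈ 203 rpm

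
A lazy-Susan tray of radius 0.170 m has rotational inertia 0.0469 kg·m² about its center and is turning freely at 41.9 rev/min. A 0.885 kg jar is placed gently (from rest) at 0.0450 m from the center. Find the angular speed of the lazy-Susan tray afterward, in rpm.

ω_f ≈ 40.4 rpm

The added mass arrives with no angular momentum about the center, and any external torque about the center is negligible, so the system's angular momentum is conserved.
Added inertia Σmr² = (0.885)(0.0450)² = 0.001792 kg·m²; I_f = 0.04690 + 0.001792 = 0.04869 kg·m².
ω_f = I_p ω_i / I_f = (0.04690)(41.9) / 0.04869 = 40.36 rpm.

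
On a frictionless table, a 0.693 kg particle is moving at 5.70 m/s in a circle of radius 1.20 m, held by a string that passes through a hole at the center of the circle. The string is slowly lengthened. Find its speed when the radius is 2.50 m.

The only horizontal force on the mass is along the cord (radial), so it exerts no torque about the hole and angular momentum m v r is conserved.
v₂ = v₁ r₁ / r₂ = (5.70)(1.20) / (2.50) = 2.736 m/s.

v₂ ≈ 2.74 m/s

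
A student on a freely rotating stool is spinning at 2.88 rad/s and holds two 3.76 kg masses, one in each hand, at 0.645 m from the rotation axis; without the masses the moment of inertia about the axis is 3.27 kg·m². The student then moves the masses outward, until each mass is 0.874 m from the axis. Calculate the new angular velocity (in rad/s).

ω₂ ≈ 2.04 rad/s

No external torque acts about the spin axis, so angular momentum is conserved.
I₁ = 3.27 + 2(3.76)(0.645)² = 6.399 kg·m²; I₂ = 3.27 + 2(3.76)(0.874)² = 9.014 kg·m².
ω₂ = I₁ω₁ / I₂ = (6.399)(2.88 rad/s) / (9.014) = 2.044 rad/s.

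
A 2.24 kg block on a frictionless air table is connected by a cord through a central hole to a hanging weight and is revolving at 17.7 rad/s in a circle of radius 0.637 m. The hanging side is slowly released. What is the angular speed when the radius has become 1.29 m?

ω₂ ≈ 4.32 rad/s

The constraining force is radial, so m r² ω about the center is conserved.
ω₂ = ω₁ (r₁/r₂)² = (17.7)(0.637/1.29)² = 4.316 rad/s.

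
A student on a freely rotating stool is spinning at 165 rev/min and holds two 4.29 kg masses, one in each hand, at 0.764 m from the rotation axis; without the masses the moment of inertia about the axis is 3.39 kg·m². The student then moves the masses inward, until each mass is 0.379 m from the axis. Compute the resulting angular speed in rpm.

ω₂ ≈ 300 rpm

No external torque acts about the spin axis, so angular momentum is conserved.
I₁ = 3.39 + 2(4.29)(0.764)² = 8.398 kg·m²; I₂ = 3.39 + 2(4.29)(0.379)² = 4.622 kg·m².
ω₂ = I₁ω₁ / I₂ = (8.398)(165 rpm) / (4.622) = 299.8 rpm.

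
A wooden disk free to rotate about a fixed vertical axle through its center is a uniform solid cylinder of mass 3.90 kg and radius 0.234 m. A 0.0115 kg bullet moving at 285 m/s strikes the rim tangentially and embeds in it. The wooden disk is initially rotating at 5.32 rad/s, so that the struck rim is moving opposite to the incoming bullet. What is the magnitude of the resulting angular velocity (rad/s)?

|ω_f| ≈ 1.85 rad/s

The axle reaction passes through the axle and exerts no torque about it; angular momentum about the axle is conserved through the impact.
I_p = ½(3.90)(0.234)² = 0.1068 kg·m². Taking the sense of the bullet's angular momentum as positive, L_{bullet} = m v R = (0.0115)(285)(0.234) = 0.7669 kg·m²/s.
L_i = −I_p ω_p + m v R = −(0.1068)(5.32) + 0.7669 = 0.1989 kg·m²/s.
After sticking, I_f = I_p + m R² = 0.1068 + (0.0115)(0.234)² = 0.1074 kg·m².
ω_f = L_i / I_f = 0.1989 / 0.1074 = 1.852 rad/s.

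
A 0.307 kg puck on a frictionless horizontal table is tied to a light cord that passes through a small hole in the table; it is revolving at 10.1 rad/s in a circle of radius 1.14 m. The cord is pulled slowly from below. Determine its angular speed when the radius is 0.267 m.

No torque about the axis ⇒ m r₁² ω₁ = m r₂² ω₂.
ω₂ = ω₁ (r₁/r₂)² = (10.1)(1.14/0.267)² = 184.1 rad/s.

ω₂ ≈ 184 rad/s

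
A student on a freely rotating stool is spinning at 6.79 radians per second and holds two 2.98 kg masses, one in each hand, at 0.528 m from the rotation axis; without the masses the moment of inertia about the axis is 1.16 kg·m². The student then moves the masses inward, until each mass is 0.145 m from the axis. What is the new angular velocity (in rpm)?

ω₂ ≈ 142 rpm

No external torque acts about the spin axis, so angular momentum is conserved.
I₁ = 1.16 + 2(2.98)(0.528)² = 2.822 kg·m²; I₂ = 1.16 + 2(2.98)(0.145)² = 1.285 kg·m².
ω₂ = I₁ω₁ / I₂ = (2.822)(6.79 rad/s) / (1.285) = 14.91 rad/s = 142.3 rpm.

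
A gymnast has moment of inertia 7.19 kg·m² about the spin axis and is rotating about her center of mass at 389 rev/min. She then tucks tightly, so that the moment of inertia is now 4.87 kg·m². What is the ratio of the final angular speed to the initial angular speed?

ω₂/ω₁ ≈ 1.48

No external torque acts about the spin axis, so angular momentum is conserved.
ω₂/ω₁ = I₁/I₂ = 7.190 / 4.870 = 1.476.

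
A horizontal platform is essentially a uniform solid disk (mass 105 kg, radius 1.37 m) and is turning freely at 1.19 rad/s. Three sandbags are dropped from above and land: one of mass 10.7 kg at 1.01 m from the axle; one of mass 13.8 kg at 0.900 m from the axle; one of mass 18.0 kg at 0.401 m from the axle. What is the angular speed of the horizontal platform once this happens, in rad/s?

The added mass arrives with no angular momentum about the axle, and any external torque about the axle is negligible, so the system's angular momentum is conserved.
I_p = ½(105)(1.37)² = 98.54 kg·m².
Added inertia Σmr² = (10.7)(1.01)² + (13.8)(0.900)² + (18.0)(0.401)² = 24.99 kg·m²; I_f = 98.54 + 24.99 = 123.5 kg·m².
ω_f = I_p ω_i / I_f = (98.54)(1.19) / 123.5 = 0.9493 rad/s.

ω_f ≈ 0.949 rad/s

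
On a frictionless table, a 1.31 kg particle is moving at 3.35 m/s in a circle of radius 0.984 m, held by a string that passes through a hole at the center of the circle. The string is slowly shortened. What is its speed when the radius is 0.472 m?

The only horizontal force on the mass is along the cord (radial), so it exerts no torque about the hole and angular momentum m v r is conserved.
v₂ = v₁ r₁ / r₂ = (3.35)(0.984) / (0.472) = 6.984 m/s.

v₂ ≈ 6.98 m/s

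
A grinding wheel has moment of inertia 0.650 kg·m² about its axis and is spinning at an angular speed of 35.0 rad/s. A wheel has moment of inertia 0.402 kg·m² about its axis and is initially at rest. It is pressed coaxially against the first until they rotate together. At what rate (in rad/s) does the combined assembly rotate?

|ω_f| ≈ 21.6 rad/s

The coupling torques are internal; angular momentum about the shared axis is conserved.
Taking A's sense as positive: L = (0.6500)(35.0) = 22.75 kg·m²·rad/s.
Combined I = 0.6500 + 0.4020 = 1.052 kg·m².
ω_f = L / I = 22.75 / 1.052 = 21.63 rad/s.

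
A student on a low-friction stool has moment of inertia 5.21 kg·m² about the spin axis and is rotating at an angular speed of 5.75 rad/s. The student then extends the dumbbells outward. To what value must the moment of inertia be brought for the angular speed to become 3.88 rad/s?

I₂ ≈ 7.72 kg·m²

No external torque acts about the spin axis, so angular momentum is conserved.
I₂ = I₁ω₁ / ω₂ = (5.21)(5.75) / (3.88) = 7.721 kg·m².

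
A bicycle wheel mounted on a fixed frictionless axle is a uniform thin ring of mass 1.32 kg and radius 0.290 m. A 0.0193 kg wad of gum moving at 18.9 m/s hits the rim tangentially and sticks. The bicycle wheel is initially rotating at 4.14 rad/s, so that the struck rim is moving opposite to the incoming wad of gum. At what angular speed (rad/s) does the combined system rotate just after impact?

About the axle the impulsive forces during the collision are internal, so angular momentum about that axis is conserved.
I_p = (1.32)(0.290)² = 0.1110 kg·m². Taking the sense of the wad of gum's angular momentum as positive, L_{wad} = m v R = (0.0193)(18.9)(0.290) = 0.1058 kg·m²/s.
L_i = −I_p ω_p + m v R = −(0.1110)(4.14) + 0.1058 = -0.3538 kg·m²/s.
After sticking, I_f = I_p + m R² = 0.1110 + (0.0193)(0.290)² = 0.1126 kg·m².
ω_f = L_i / I_f = -0.3538 / 0.1126 = -3.141 rad/s.

|ω_f| ≈ 3.14 rad/s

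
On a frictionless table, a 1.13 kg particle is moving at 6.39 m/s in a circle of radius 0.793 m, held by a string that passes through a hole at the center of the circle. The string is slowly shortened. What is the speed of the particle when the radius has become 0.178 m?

Central (radial) force ⇒ zero torque about the center ⇒ m v r is constant.
v₂ = v₁ r₁ / r₂ = (6.39)(0.793) / (0.178) = 28.47 m/s.

v₂ ≈ 28.5 m/s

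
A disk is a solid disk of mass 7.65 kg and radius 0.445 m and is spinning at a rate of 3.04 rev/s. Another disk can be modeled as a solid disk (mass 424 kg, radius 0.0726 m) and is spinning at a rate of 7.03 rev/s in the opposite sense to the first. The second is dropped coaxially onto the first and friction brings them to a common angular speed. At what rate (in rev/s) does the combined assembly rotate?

No external torque acts about the common axis, so total angular momentum is conserved.
Moments of inertia: I_A = ½(7.65)(0.445)² = 0.7574 kg·m²; I_B = ½(424)(0.0726)² = 1.117 kg·m².
Taking A's sense as positive: L = (0.7574)(3.04) − (1.117)(7.03) = -5.553 kg·m²·rev/s.
Combined I = 0.7574 + 1.117 = 1.875 kg·m².
ω_f = L / I = -5.553 / 1.875 = -2.962 rev/s.

|ω_f| ≈ 2.96 rev/s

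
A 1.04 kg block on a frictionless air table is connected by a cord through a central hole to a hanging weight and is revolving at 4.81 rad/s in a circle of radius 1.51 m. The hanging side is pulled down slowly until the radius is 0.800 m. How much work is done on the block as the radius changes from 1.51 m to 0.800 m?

No torque about the axis ⇒ m r₁² ω₁ = m r₂² ω₂.
ω₂ = ω₁ (r₁/r₂)² = (4.81)(1.51/0.800)² = 17.14 rad/s.
W = ΔKE = ½m(v₂² − v₁²) = 70.30 J.

W ≈ 70.3 J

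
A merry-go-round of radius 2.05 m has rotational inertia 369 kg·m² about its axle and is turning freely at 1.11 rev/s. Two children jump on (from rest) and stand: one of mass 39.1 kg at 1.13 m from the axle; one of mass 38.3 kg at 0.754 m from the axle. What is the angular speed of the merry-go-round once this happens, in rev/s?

No external torque acts about the axle; L_before = L_after.
Added inertia Σmr² = (39.1)(1.13)² + (38.3)(0.754)² = 71.70 kg·m²; I_f = 369.0 + 71.70 = 440.7 kg·m².
ω_f = I_p ω_i / I_f = (369.0)(1.11) / 440.7 = 0.9294 rev/s.

ω_f ≈ 0.929 rev/s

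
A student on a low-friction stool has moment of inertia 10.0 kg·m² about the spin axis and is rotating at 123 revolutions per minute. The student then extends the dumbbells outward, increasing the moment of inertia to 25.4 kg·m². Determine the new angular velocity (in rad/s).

ω₂ ≈ 5.07 rad/s

Angular momentum about the spin axis is conserved since the torque about it is zero.
ω₂ = I₁ω₁ / I₂ = (10.00)(123 rpm) / (25.40) = 48.43 rpm = 5.071 rad/s.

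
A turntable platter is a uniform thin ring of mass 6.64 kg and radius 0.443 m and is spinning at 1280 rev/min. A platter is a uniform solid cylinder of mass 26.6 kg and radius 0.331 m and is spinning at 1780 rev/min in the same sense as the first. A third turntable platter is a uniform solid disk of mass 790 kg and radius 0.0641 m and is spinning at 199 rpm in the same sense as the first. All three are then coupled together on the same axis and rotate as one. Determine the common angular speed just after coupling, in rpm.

The coupling torques are internal; angular momentum about the shared axis is conserved.
Moments of inertia: I_A = (6.64)(0.443)² = 1.303 kg·m²; I_B = ½(26.6)(0.331)² = 1.457 kg·m²; I_C = ½(790)(0.0641)² = 1.623 kg·m².
Taking A's sense as positive: L = (1.303)(1280) + (1.457)(1780) + (1.623)(199) = 4585 kg·m²·rpm.
Combined I = 1.303 + 1.457 + 1.623 = 4.383 kg·m².
ω_f = L / I = 4585 / 4.383 = 1046 rpm.

|ω_f| ≈ 1050 rpm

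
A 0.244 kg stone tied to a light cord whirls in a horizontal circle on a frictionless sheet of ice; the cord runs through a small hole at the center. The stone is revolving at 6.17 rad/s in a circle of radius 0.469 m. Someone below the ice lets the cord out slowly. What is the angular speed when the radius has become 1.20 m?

No torque about the axis ⇒ m r₁² ω₁ = m r₂² ω₂.
ω₂ = ω₁ (r₁/r₂)² = (6.17)(0.469/1.20)² = 0.9425 rad/s.

ω₂ ≈ 0.942 rad/s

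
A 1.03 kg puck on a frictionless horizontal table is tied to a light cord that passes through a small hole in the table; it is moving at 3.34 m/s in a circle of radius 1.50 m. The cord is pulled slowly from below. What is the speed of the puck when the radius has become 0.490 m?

The only horizontal force on the mass is along the cord (radial), so it exerts no torque about the hole and angular momentum m v r is conserved.
v₂ = v₁ r₁ / r₂ = (3.34)(1.50) / (0.490) = 10.22 m/s.

v₂ ≈ 10.2 m/s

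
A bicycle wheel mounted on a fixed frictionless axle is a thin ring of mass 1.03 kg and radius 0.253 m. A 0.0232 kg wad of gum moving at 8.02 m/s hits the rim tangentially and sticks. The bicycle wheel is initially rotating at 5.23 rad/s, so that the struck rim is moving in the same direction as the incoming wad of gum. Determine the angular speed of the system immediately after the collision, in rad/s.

About the axle the impulsive forces during the collision are internal, so angular momentum about that axis is conserved.
I_p = (1.03)(0.253)² = 0.06593 kg·m². Taking the sense of the wad of gum's angular momentum as positive, L_{wad} = m v R = (0.0232)(8.02)(0.253) = 0.04707 kg·m²/s.
L_i = +I_p ω_p + m v R = +(0.06593)(5.23) + 0.04707 = 0.3919 kg·m²/s.
After sticking, I_f = I_p + m R² = 0.06593 + (0.0232)(0.253)² = 0.06741 kg·m².
ω_f = L_i / I_f = 0.3919 / 0.06741 = 5.813 rad/s.

|ω_f| ≈ 5.81 rad/s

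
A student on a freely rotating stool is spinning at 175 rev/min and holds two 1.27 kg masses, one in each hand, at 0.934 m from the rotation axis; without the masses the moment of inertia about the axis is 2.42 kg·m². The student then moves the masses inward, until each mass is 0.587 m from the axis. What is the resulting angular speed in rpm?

With no external torque about the axis, L is conserved: I₁ω₁ = I₂ω₂.
I₁ = 2.42 + 2(1.27)(0.934)² = 4.636 kg·m²; I₂ = 2.42 + 2(1.27)(0.587)² = 3.295 kg·m².
ω₂ = I₁ω₁ / I₂ = (4.636)(175 rpm) / (3.295) = 246.2 rpm.

ω₂ ≈ 246 rpm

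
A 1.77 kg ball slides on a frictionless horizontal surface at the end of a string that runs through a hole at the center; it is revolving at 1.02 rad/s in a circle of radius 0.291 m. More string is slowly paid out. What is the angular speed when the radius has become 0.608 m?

No torque about the axis ⇒ m r₁² ω₁ = m r₂² ω₂.
ω₂ = ω₁ (r₁/r₂)² = (1.02)(0.291/0.608)² = 0.2337 rad/s.

ω₂ ≈ 0.234 rad/s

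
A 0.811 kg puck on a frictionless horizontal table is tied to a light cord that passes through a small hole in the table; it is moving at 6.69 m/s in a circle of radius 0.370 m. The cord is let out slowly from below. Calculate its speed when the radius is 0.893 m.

Central (radial) force ⇒ zero torque about the center ⇒ m v r is constant.
v₂ = v₁ r₁ / r₂ = (6.69)(0.370) / (0.893) = 2.772 m/s.

v₂ ≈ 2.77 m/s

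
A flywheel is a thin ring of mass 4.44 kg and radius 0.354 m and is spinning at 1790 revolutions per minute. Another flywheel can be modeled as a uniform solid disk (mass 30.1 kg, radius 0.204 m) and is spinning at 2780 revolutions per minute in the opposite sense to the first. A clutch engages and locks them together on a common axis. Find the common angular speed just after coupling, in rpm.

The coupling torques are internal; angular momentum about the shared axis is conserved.
Moments of inertia: I_A = (4.44)(0.354)² = 0.5564 kg·m²; I_B = ½(30.1)(0.204)² = 0.6263 kg·m².
Taking A's sense as positive: L = (0.5564)(1790) − (0.6263)(2780) = -745.2 kg·m²·rpm.
Combined I = 0.5564 + 0.6263 = 1.183 kg·m².
ω_f = L / I = -745.2 / 1.183 = -630.1 rpm.

|ω_f| ≈ 630 rpm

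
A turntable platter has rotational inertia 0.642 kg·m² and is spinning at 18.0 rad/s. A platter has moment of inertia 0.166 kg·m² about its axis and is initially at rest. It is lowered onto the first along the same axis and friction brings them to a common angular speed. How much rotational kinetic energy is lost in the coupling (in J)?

ΔKE lost ≈ 21.4 J

No external torque acts about the common axis, so total angular momentum is conserved.
Taking A's sense as positive: L = (0.6420)(18.0) = 11.56 kg·m²·rad/s.
Combined I = 0.6420 + 0.1660 = 0.8080 kg·m².
ω_f = L / I = 11.56 / 0.8080 = 14.30 rad/s.
KE_i = ½ΣIω² = 104.0 J; KE_f = ½(0.8080)(14.30)² = 82.64 J.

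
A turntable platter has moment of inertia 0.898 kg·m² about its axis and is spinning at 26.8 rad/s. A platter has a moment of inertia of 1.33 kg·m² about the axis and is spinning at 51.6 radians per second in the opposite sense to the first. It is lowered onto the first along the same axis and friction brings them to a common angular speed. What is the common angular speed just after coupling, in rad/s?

|ω_f| ≈ 20.0 rad/s

No external torque acts about the common axis, so total angular momentum is conserved.
Taking A's sense as positive: L = (0.8980)(26.8) − (1.330)(51.6) = -44.56 kg·m²·rad/s.
Combined I = 0.8980 + 1.330 = 2.228 kg·m².
ω_f = L / I = -44.56 / 2.228 = -20.00 rad/s.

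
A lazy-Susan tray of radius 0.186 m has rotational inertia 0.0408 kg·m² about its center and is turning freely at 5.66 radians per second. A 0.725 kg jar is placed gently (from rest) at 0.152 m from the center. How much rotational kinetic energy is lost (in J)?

The added mass arrives with no angular momentum about the center, and any external torque about the center is negligible, so the system's angular momentum is conserved.
Added inertia Σmr² = (0.725)(0.152)² = 0.01675 kg·m²; I_f = 0.04080 + 0.01675 = 0.05755 kg·m².
ω_f = I_p ω_i / I_f = (0.04080)(5.66) / 0.05755 = 4.013 rad/s.
KE_i = ½(0.04080)(5.660 rad/s)² = 0.6535 J; KE_f = ½(0.05755)(4.013)² = 0.4633 J.

energy lost ≈ 0.190 J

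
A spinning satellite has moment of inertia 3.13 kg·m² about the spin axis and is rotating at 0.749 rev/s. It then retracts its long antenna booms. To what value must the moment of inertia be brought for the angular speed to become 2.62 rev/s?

Angular momentum about the spin axis is conserved since the torque about it is zero.
I₂ = I₁ω₁ / ω₂ = (3.13)(0.749) / (2.62) = 0.8948 kg·m².

I₂ ≈ 0.895 kg·m²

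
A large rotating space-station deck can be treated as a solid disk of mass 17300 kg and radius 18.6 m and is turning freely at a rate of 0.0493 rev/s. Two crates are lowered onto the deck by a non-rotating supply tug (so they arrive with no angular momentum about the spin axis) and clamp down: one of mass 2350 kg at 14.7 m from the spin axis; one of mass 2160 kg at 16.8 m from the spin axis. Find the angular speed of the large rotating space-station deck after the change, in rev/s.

No external torque acts about the spin axis; L_before = L_after.
I_p = ½(17300)(18.6)² = 2.993e+06 kg·m².
Added inertia Σmr² = (2350)(14.7)² + (2160)(16.8)² = 1.117e+06 kg·m²; I_f = 2.993e+06 + 1.117e+06 = 4.110e+06 kg·m².
ω_f = I_p ω_i / I_f = (2.993e+06)(0.0493) / 4.110e+06 = 0.03590 rev/s.

ω_f ≈ 0.0359 rev/s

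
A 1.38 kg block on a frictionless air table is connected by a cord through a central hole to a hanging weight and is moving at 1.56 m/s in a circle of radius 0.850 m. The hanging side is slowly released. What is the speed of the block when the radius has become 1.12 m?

v₂ ≈ 1.18 m/s

The only horizontal force on the mass is along the cord (radial), so it exerts no torque about the hole and angular momentum m v r is conserved.
v₂ = v₁ r₁ / r₂ = (1.56)(0.850) / (1.12) = 1.184 m/s.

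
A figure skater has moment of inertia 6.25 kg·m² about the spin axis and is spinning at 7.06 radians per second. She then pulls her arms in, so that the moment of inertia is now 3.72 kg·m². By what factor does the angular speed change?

ω₂/ω₁ ≈ 1.68

No external torque acts about the spin axis, so angular momentum is conserved.
ω₂/ω₁ = I₁/I₂ = 6.250 / 3.720 = 1.680.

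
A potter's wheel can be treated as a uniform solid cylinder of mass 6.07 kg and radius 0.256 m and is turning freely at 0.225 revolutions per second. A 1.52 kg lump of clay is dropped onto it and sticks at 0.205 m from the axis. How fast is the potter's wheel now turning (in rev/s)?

ω_f ≈ 0.170 rev/s

No external torque acts about the axis; L_before = L_after.
I_p = ½(6.07)(0.256)² = 0.1989 kg·m².
Added inertia Σmr² = (1.52)(0.205)² = 0.06388 kg·m²; I_f = 0.1989 + 0.06388 = 0.2628 kg·m².
ω_f = I_p ω_i / I_f = (0.1989)(0.225) / 0.2628 = 0.1703 rev/s.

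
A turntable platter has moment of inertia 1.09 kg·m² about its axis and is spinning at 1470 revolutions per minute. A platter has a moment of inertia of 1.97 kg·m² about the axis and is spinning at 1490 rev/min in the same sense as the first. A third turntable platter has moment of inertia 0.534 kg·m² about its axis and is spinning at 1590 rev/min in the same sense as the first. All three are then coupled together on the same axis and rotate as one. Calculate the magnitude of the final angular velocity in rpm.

No external torque acts about the common axis, so total angular momentum is conserved.
Taking A's sense as positive: L = (1.090)(1470) + (1.970)(1490) + (0.5340)(1590) = 5387 kg·m²·rpm.
Combined I = 1.090 + 1.970 + 0.5340 = 3.594 kg·m².
ω_f = L / I = 5387 / 3.594 = 1499 rpm.

|ω_f| ≈ 1500 rpm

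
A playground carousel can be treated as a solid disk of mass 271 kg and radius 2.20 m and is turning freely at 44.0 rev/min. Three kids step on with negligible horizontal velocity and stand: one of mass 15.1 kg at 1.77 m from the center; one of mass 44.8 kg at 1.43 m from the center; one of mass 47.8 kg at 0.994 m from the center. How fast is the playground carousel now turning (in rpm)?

No external torque acts about the center; L_before = L_after.
I_p = ½(271)(2.20)² = 655.8 kg·m².
Added inertia Σmr² = (15.1)(1.77)² + (44.8)(1.43)² + (47.8)(0.994)² = 186.1 kg·m²; I_f = 655.8 + 186.1 = 842.0 kg·m².
ω_f = I_p ω_i / I_f = (655.8)(44.0) / 842.0 = 34.27 rpm.

ω_f ≈ 34.3 rpm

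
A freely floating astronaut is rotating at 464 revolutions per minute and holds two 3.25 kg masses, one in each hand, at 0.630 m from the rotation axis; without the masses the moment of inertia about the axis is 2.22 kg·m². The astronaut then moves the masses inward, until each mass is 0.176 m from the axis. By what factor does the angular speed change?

No external torque acts about the spin axis, so angular momentum is conserved.
I₁ = 2.22 + 2(3.25)(0.630)² = 4.800 kg·m²; I₂ = 2.22 + 2(3.25)(0.176)² = 2.421 kg·m².
ω₂/ω₁ = I₁/I₂ = 4.800 / 2.421 = 1.982.

ω₂/ω₁ ≈ 1.98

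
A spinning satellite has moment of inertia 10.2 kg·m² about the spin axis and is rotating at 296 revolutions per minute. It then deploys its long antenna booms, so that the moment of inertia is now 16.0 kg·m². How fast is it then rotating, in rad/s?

ω₂ ≈ 19.8 rad/s

Angular momentum about the spin axis is conserved since the torque about it is zero.
ω₂ = I₁ω₁ / I₂ = (10.20)(296 rpm) / (16.00) = 188.7 rpm = 19.76 rad/s.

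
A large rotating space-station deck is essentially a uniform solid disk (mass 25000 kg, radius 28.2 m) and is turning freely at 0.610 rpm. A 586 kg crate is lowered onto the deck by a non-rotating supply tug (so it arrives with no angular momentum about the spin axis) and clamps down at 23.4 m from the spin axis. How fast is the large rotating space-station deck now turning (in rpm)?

No external torque acts about the spin axis; L_before = L_after.
I_p = ½(25000)(28.2)² = 9.940e+06 kg·m².
Added inertia Σmr² = (586)(23.4)² = 3.209e+05 kg·m²; I_f = 9.940e+06 + 3.209e+05 = 1.026e+07 kg·m².
ω_f = I_p ω_i / I_f = (9.940e+06)(0.610) / 1.026e+07 = 0.5909 rpm.

ω_f ≈ 0.591 rpm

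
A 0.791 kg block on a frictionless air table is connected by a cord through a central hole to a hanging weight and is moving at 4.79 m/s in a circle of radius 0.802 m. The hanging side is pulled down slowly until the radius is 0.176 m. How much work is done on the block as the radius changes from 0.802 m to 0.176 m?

The only horizontal force on the mass is along the cord (radial), so it exerts no torque about the hole and angular momentum m v r is conserved.
v₂ = v₁ r₁ / r₂ = (4.79)(0.802) / (0.176) = 21.83 m/s.
W = ΔKE = ½m(v₂² − v₁²) = 179.4 J.

W ≈ 179 J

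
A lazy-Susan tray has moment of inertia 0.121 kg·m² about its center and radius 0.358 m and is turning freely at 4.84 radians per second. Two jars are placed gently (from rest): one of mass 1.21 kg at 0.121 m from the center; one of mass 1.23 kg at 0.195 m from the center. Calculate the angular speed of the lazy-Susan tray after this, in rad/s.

ω_f ≈ 3.16 rad/s

The added mass arrives with no angular momentum about the center, and any external torque about the center is negligible, so the system's angular momentum is conserved.
Added inertia Σmr² = (1.21)(0.121)² + (1.23)(0.195)² = 0.06449 kg·m²; I_f = 0.1210 + 0.06449 = 0.1855 kg·m².
ω_f = I_p ω_i / I_f = (0.1210)(4.84) / 0.1855 = 3.157 rad/s.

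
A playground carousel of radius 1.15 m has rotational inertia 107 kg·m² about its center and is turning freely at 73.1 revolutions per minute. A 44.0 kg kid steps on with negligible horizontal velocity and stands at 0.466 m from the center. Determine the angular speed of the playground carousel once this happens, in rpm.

No external torque acts about the center; L_before = L_after.
Added inertia Σmr² = (44.0)(0.466)² = 9.555 kg·m²; I_f = 107.0 + 9.555 = 116.6 kg·m².
ω_f = I_p ω_i / I_f = (107.0)(73.1) / 116.6 = 67.11 rpm.

ω_f ≈ 67.1 rpm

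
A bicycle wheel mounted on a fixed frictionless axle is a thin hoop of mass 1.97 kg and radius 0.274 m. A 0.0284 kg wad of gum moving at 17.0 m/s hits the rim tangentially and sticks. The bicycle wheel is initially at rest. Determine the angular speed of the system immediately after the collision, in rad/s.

The axle reaction passes through the axle and exerts no torque about it; angular momentum about the axle is conserved through the impact.
I_p = (1.97)(0.274)² = 0.1479 kg·m². Taking the sense of the wad of gum's angular momentum as positive, L_{wad} = m v R = (0.0284)(17.0)(0.274) = 0.1323 kg·m²/s.
L_i = 0 + 0.1323 = 0.1323 kg·m²/s.
After sticking, I_f = I_p + m R² = 0.1479 + (0.0284)(0.274)² = 0.1500 kg·m².
ω_f = L_i / I_f = 0.1323 / 0.1500 = 0.8817 rad/s.

|ω_f| ≈ 0.882 rad/s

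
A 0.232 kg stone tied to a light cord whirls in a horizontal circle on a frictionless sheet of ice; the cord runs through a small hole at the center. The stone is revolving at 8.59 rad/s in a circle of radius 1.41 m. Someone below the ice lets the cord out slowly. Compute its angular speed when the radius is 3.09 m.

No torque about the axis ⇒ m r₁² ω₁ = m r₂² ω₂.
ω₂ = ω₁ (r₁/r₂)² = (8.59)(1.41/3.09)² = 1.789 rad/s.

ω₂ ≈ 1.79 rad/s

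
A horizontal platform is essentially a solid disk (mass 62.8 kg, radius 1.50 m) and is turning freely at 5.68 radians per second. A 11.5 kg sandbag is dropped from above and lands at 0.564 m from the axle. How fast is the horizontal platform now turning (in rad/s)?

ω_f ≈ 5.40 rad/s

No external torque acts about the axle; L_before = L_after.
I_p = ½(62.8)(1.50)² = 70.65 kg·m².
Added inertia Σmr² = (11.5)(0.564)² = 3.658 kg·m²; I_f = 70.65 + 3.658 = 74.31 kg·m².
ω_f = I_p ω_i / I_f = (70.65)(5.68) / 74.31 = 5.400 rad/s.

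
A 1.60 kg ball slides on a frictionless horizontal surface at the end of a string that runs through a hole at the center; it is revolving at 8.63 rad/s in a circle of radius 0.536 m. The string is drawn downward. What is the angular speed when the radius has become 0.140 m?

The constraining force is radial, so m r² ω about the center is conserved.
ω₂ = ω₁ (r₁/r₂)² = (8.63)(0.536/0.140)² = 126.5 rad/s.

ω₂ ≈ 126 rad/s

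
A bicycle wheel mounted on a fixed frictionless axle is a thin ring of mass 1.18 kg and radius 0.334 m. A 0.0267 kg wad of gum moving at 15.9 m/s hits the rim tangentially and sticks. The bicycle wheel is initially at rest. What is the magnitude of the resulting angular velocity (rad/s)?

About the axle the impulsive forces during the collision are internal, so angular momentum about that axis is conserved.
I_p = (1.18)(0.334)² = 0.1316 kg·m². Taking the sense of the wad of gum's angular momentum as positive, L_{wad} = m v R = (0.0267)(15.9)(0.334) = 0.1418 kg·m²/s.
L_i = 0 + 0.1418 = 0.1418 kg·m²/s.
After sticking, I_f = I_p + m R² = 0.1316 + (0.0267)(0.334)² = 0.1346 kg·m².
ω_f = L_i / I_f = 0.1418 / 0.1346 = 1.053 rad/s.

|ω_f| ≈ 1.05 rad/s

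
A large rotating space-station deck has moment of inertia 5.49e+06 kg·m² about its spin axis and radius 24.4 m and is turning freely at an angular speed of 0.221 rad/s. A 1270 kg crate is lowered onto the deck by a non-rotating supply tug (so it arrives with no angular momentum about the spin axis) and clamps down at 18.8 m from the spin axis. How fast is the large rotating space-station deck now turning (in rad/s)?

The added mass arrives with no angular momentum about the spin axis, and any external torque about the spin axis is negligible, so the system's angular momentum is conserved.
Added inertia Σmr² = (1270)(18.8)² = 4.489e+05 kg·m²; I_f = 5.490e+06 + 4.489e+05 = 5.939e+06 kg·m².
ω_f = I_p ω_i / I_f = (5.490e+06)(0.221) / 5.939e+06 = 0.2043 rad/s.

ω_f ≈ 0.204 rad/s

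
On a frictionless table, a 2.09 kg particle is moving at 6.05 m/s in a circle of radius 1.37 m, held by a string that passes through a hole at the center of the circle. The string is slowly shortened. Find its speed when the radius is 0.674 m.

v₂ ≈ 12.3 m/s

Central (radial) force ⇒ zero torque about the center ⇒ m v r is constant.
v₂ = v₁ r₁ / r₂ = (6.05)(1.37) / (0.674) = 12.30 m/s.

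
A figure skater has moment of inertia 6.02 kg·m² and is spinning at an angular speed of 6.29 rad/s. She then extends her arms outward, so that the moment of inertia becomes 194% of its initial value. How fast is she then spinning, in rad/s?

Angular momentum about the spin axis is conserved since the torque about it is zero.
I₂ = 1.94 × 6.02 = 11.68 kg·m².
ω₂ = I₁ω₁ / I₂ = (6.020)(6.29 rad/s) / (11.68) = 3.242 rad/s.

ω₂ ≈ 3.24 rad/s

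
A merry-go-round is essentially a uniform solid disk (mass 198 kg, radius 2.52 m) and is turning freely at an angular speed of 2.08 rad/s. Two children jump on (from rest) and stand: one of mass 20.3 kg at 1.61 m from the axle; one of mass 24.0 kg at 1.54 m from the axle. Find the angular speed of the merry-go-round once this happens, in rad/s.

ω_f ≈ 1.77 rad/s

The added mass arrives with no angular momentum about the axle, and any external torque about the axle is negligible, so the system's angular momentum is conserved.
I_p = ½(198)(2.52)² = 628.7 kg·m².
Added inertia Σmr² = (20.3)(1.61)² + (24.0)(1.54)² = 109.5 kg·m²; I_f = 628.7 + 109.5 = 738.2 kg·m².
ω_f = I_p ω_i / I_f = (628.7)(2.08) / 738.2 = 1.771 rad/s.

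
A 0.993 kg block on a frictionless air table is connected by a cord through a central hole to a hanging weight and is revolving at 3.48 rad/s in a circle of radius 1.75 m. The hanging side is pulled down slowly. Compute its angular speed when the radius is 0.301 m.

ω₂ ≈ 118 rad/s

The constraining force is radial, so m r² ω about the center is conserved.
ω₂ = ω₁ (r₁/r₂)² = (3.48)(1.75/0.301)² = 117.6 rad/s.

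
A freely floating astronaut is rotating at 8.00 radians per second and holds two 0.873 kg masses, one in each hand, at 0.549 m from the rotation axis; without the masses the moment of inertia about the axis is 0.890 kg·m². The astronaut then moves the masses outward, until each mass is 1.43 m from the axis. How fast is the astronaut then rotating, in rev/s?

ω₂ ≈ 0.404 rev/s

No external torque acts about the spin axis, so angular momentum is conserved.
I₁ = 0.890 + 2(0.873)(0.549)² = 1.416 kg·m²; I₂ = 0.890 + 2(0.873)(1.43)² = 4.460 kg·m².
ω₂ = I₁ω₁ / I₂ = (1.416)(8.00 rad/s) / (4.460) = 2.540 rad/s = 0.4043 rev/s.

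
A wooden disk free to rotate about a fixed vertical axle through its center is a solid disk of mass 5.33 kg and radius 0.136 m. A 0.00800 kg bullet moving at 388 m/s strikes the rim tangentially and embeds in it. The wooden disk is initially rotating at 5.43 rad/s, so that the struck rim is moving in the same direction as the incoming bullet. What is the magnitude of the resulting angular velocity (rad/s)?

|ω_f| ≈ 14.0 rad/s

The axle reaction passes through the axle and exerts no torque about it; angular momentum about the axle is conserved through the impact.
I_p = ½(5.33)(0.136)² = 0.04929 kg·m². Taking the sense of the bullet's angular momentum as positive, L_{bullet} = m v R = (0.00800)(388)(0.136) = 0.4221 kg·m²/s.
L_i = +I_p ω_p + m v R = +(0.04929)(5.43) + 0.4221 = 0.6898 kg·m²/s.
After sticking, I_f = I_p + m R² = 0.04929 + (0.00800)(0.136)² = 0.04944 kg·m².
ω_f = L_i / I_f = 0.6898 / 0.04944 = 13.95 rad/s.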